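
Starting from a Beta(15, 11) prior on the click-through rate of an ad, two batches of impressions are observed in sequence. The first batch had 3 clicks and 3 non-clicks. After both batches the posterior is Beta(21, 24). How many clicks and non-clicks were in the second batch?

Sequential conjugate updates are equivalent to a single update on the pooled data, so total successes = posterior α − prior α and total failures = posterior β − prior β.
Total across both batches: 21−15=6 clicks, 24−11=13 non-clicks.
Subtract the first batch: 6−3=3 clicks and 13−3=10 non-clicks.

3 clicks and 10 non-clicks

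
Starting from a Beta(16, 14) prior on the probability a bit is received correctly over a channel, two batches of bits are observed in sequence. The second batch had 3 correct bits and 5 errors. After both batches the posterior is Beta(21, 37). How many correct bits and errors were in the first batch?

2 correct bits and 18 errors

Sequential conjugate updates are equivalent to a single update on the pooled data, so total successes = posterior α − prior α and total failures = posterior β − prior β.
Total across both batches: 21−16=5 correct bits, 37−14=23 errors.
Subtract the second batch: 5−3=2 correct bits and 23−5=18 errors.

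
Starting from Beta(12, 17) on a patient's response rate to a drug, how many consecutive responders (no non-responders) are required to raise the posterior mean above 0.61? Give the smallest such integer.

After k responders and 0 non-responders the posterior is Beta(12+k, 17), with mean (12+k)/(12+17+k).
Set (12+k)/(29+k) > 0.61 and solve: k > (0.61·29 − 12)/(1 − 0.61) = 14.590.
The smallest integer exceeding 14.590 is 15.

k = 15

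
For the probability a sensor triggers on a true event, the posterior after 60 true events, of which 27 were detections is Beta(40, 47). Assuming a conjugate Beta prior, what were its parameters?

Beta(13, 14)

Beta is conjugate to the binomial likelihood: posterior = Beta(a+s, b+f).
So a = 40 − 27 = 13 and b = 47 − 33 = 14.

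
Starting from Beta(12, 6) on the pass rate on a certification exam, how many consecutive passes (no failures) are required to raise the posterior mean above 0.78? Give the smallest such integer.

k = 10

After k passes and 0 failures the posterior is Beta(12+k, 6), with mean (12+k)/(12+6+k).
Set (12+k)/(18+k) > 0.78 and solve: k > (0.78·18 − 12)/(1 − 0.78) = 9.273.
The smallest integer exceeding 9.273 is 10, and checking k=10: (22)/(28) = 0.7857 > 0.78.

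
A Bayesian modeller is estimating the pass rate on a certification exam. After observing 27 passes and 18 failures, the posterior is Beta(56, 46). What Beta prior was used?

Beta(29, 28)

Under Beta–binomial conjugacy the posterior parameters are (a+s, b+f).
So a = 56 − 27 = 29 and b = 46 − 18 = 28.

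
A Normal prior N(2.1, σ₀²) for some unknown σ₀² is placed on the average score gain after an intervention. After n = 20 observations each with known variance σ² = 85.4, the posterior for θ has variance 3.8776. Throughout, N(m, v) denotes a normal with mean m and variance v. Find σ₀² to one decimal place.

Posterior precision equals prior precision plus data precision: 1/σ_n² = 1/σ₀² + n/σ².
So 1/σ₀² = 1/3.8776 − 20/85.4 = 0.257891 − 0.234192 = 0.023699.
Hence σ₀² = 1/0.023699 ≈ 42.2.

σ₀² = 42.2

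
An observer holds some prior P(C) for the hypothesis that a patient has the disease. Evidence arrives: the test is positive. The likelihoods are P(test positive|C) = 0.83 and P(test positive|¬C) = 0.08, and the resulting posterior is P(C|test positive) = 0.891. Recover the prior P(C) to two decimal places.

P(C) = 0.44

Bayes' rule in odds form gives O(C|E) = O(C)·[P(E|C)/P(E|¬C)], hence O(C) = O(C|E)/LR.
Posterior odds = 0.891/(1−0.891) = 8.1743. LR = 0.83/0.08 = 10.3750.
Prior odds = 8.1743/10.3750 = 0.7879, so P(C) = 0.7879/(1+0.7879) ≈ 0.44.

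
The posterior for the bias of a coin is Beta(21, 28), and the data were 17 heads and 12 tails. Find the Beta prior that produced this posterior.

Beta is conjugate to the binomial likelihood: posterior = Beta(a+s, b+f).
Subtract the data counts: 21−17=4, 28−12=16.

Beta(4, 16)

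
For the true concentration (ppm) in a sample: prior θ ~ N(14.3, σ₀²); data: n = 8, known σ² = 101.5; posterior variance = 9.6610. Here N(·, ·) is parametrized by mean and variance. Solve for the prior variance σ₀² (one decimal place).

Posterior precision equals prior precision plus data precision: 1/σ_n² = 1/σ₀² + n/σ².
So 1/σ₀² = 1/9.6610 − 8/101.5 = 0.103509 − 0.078818 = 0.024691.
Hence σ₀² = 1/0.024691 ≈ 40.5.

σ₀² = 40.5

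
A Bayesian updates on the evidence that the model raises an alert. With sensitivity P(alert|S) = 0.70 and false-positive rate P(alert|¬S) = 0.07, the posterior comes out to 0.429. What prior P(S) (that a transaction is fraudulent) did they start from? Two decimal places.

P(S) = 0.07

Bayes' rule in odds form gives O(S|E) = O(S)·[P(E|S)/P(E|¬S)], hence O(S) = O(S|E)/LR.
Posterior odds = 0.429/(1−0.429) = 0.7513. LR = 0.70/0.07 = 10.0000.
Prior odds = 0.7513/10.0000 = 0.0751, so P(S) = 0.0751/(1+0.0751) ≈ 0.07.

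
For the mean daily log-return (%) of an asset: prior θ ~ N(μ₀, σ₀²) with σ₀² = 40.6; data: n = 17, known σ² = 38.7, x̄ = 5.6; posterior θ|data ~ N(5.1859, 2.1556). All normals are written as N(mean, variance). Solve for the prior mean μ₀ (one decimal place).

With known observation variance, the Normal–Normal posterior has precision τ_n = τ₀ + n/σ² and mean μ_n = (τ₀μ₀ + (n/σ²)x̄)/τ_n.
Here τ₀ = 1/40.6 = 0.024631 and τ_data = 17/38.7 = 0.439276, so τ_n = 0.463907.
Rearranging for μ₀: μ₀ = (μ_n·τ_n − τ_data·x̄)/τ₀ = (5.1859·0.463907 − 0.439276·5.6) / 0.024631 = -0.054170/0.024631 ≈ -2.2.

μ₀ = -2.2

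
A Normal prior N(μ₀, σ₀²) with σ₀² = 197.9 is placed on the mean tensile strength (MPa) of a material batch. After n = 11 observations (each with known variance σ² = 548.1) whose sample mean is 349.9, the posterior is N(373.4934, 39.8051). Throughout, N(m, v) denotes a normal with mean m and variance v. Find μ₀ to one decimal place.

The posterior mean is a precision-weighted average: μ_n = (τ₀μ₀ + τ_data·x̄)/(τ₀+τ_data), with τ₀=1/σ₀² and τ_data=n/σ².
Here τ₀ = 1/197.9 = 0.005053 and τ_data = 11/548.1 = 0.020069, so τ_n = 0.025122.
Rearranging for μ₀: μ₀ = (μ_n·τ_n − τ_data·x̄)/τ₀ = (373.4934·0.025122 − 0.020069·349.9) / 0.005053 = 2.360758/0.005053 ≈ 467.2.

μ₀ = 467.2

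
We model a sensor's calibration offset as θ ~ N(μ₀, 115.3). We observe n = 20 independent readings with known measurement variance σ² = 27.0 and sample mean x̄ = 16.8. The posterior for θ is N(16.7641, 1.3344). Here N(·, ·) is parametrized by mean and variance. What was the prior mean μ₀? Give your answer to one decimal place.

μ₀ = 13.7

The posterior mean is a precision-weighted average: μ_n = (τ₀μ₀ + τ_data·x̄)/(τ₀+τ_data), with τ₀=1/σ₀² and τ_data=n/σ².
Here τ₀ = 1/115.3 = 0.008673 and τ_data = 20/27.0 = 0.740741, so τ_n = 0.749414.
Rearranging for μ₀: μ₀ = (μ_n·τ_n − τ_data·x̄)/τ₀ = (16.7641·0.749414 − 0.740741·16.8) / 0.008673 = 0.118802/0.008673 ≈ 13.7.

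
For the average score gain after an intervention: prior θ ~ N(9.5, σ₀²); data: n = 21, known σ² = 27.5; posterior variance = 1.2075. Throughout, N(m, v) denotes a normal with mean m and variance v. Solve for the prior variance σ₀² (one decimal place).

Posterior precision equals prior precision plus data precision: 1/σ_n² = 1/σ₀² + n/σ².
So 1/σ₀² = 1/1.2075 − 21/27.5 = 0.828157 − 0.763636 = 0.064521.
Hence σ₀² = 1/0.064521 ≈ 15.5.

σ₀² = 15.5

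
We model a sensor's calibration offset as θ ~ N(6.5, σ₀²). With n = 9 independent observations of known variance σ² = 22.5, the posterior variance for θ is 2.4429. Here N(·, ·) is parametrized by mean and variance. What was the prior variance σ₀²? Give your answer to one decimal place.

Posterior precision equals prior precision plus data precision: 1/σ_n² = 1/σ₀² + n/σ².
So 1/σ₀² = 1/2.4429 − 9/22.5 = 0.409350 − 0.400000 = 0.009350.
Hence σ₀² = 1/0.009350 ≈ 107.0.

σ₀² = 107.0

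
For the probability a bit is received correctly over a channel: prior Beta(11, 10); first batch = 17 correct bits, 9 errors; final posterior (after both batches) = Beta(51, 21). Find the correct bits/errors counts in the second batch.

23 correct bits and 2 errors

Sequential conjugate updates are equivalent to a single update on the pooled data, so total successes = posterior α − prior α and total failures = posterior β − prior β.
Total across both batches: 51−11=40 correct bits, 21−10=11 errors.
Subtract the first batch: 40−17=23 correct bits and 11−9=2 errors.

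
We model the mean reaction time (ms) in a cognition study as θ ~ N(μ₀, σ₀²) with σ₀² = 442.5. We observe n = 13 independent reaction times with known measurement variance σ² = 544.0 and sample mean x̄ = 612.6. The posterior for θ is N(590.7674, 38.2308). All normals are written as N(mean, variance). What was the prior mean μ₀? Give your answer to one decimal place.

μ₀ = 359.9

With known observation variance, the Normal–Normal posterior has precision τ_n = τ₀ + n/σ² and mean μ_n = (τ₀μ₀ + (n/σ²)x̄)/τ_n.
Here τ₀ = 1/442.5 = 0.002260 and τ_data = 13/544.0 = 0.023897, so τ_n = 0.026157.
Rearranging for μ₀: μ₀ = (μ_n·τ_n − τ_data·x̄)/τ₀ = (590.7674·0.026157 − 0.023897·612.6) / 0.002260 = 0.813401/0.002260 ≈ 359.9.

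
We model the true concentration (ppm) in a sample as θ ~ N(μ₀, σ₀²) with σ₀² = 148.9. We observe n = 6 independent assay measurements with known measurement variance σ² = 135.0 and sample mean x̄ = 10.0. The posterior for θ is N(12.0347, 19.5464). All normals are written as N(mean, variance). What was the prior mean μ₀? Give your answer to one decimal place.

With known observation variance, the Normal–Normal posterior has precision τ_n = τ₀ + n/σ² and mean μ_n = (τ₀μ₀ + (n/σ²)x̄)/τ_n.
Here τ₀ = 1/148.9 = 0.006716 and τ_data = 6/135.0 = 0.044444, so τ_n = 0.051160.
Rearranging for μ₀: μ₀ = (μ_n·τ_n − τ_data·x̄)/τ₀ = (12.0347·0.051160 − 0.044444·10.0) / 0.006716 = 0.171255/0.006716 ≈ 25.5.

μ₀ = 25.5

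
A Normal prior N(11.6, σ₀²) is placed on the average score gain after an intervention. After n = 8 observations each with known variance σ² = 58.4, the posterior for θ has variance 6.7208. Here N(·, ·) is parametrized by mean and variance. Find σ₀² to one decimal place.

σ₀² = 84.7

For the Normal–Normal model with known σ², precisions add: τ_n = τ₀ + n/σ².
So 1/σ₀² = 1/6.7208 − 8/58.4 = 0.148792 − 0.136986 = 0.011806.
Hence σ₀² = 1/0.011806 ≈ 84.7.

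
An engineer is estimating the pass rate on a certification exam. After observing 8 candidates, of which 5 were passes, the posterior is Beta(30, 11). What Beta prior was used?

Under Beta–binomial conjugacy the posterior parameters are (α+s, β+f).
Subtract the data counts: 30−5=25, 11−3=8.

Beta(25, 8)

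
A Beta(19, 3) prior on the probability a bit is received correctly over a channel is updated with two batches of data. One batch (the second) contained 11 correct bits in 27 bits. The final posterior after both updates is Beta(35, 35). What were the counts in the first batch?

Because Beta–binomial updating is additive in the counts, the combined data contributed (α_post−α_prior, β_post−β_prior) successes and failures.
Total across both batches: 35−19=16 correct bits, 35−3=32 errors.
Subtract the second batch: 16−11=5 correct bits and 32−16=16 errors.

5 correct bits and 16 errors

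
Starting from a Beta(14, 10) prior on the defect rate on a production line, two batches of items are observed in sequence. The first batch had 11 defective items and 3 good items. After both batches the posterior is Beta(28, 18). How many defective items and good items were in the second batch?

Sequential conjugate updates are equivalent to a single update on the pooled data, so total successes = posterior α − prior α and total failures = posterior β − prior β.
Total across both batches: 28−14=14 defective items, 18−10=8 good items.
Subtract the first batch: 14−11=3 defective items and 8−3=5 good items.

3 defective items and 5 good items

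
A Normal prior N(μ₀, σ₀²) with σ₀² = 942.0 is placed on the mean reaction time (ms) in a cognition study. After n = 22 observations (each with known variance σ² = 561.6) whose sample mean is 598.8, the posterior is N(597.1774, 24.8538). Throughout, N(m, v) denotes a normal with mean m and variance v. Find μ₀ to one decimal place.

The posterior mean is a precision-weighted average: μ_n = (τ₀μ₀ + τ_data·x̄)/(τ₀+τ_data), with τ₀=1/σ₀² and τ_data=n/σ².
Here τ₀ = 1/942.0 = 0.001062 and τ_data = 22/561.6 = 0.039174, so τ_n = 0.040236.
Rearranging for μ₀: μ₀ = (μ_n·τ_n − τ_data·x̄)/τ₀ = (597.1774·0.040236 − 0.039174·598.8) / 0.001062 = 0.570639/0.001062 ≈ 537.3.

μ₀ = 537.3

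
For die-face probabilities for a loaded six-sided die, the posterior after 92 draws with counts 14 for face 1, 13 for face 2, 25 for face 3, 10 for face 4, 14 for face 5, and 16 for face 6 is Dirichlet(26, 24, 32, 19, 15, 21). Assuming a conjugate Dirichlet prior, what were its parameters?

For a Dirichlet(α) prior with multinomial counts c, the posterior is Dirichlet(α + c) componentwise.
Subtract each count from the matching posterior parameter: 26−14=12, 24−13=11, 32−25=7, 19−10=9, 15−14=1, 21−16=5.

Dirichlet(12, 11, 7, 9, 1, 5)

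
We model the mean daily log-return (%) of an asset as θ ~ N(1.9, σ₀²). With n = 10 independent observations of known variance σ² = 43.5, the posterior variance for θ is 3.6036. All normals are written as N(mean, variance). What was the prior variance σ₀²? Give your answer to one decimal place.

For the Normal–Normal model with known σ², precisions add: τ_n = τ₀ + n/σ².
So 1/σ₀² = 1/3.6036 − 10/43.5 = 0.277500 − 0.229885 = 0.047615.
Hence σ₀² = 1/0.047615 ≈ 21.0.

σ₀² = 21.0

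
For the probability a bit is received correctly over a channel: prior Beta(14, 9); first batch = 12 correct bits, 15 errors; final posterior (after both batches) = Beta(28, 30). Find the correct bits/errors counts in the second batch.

2 correct bits and 6 errors

Because Beta–binomial updating is additive in the counts, the combined data contributed (α_post−α_prior, β_post−β_prior) successes and failures.
Total across both batches: 28−14=14 correct bits, 30−9=21 errors.
Subtract the first batch: 14−12=2 correct bits and 21−15=6 errors.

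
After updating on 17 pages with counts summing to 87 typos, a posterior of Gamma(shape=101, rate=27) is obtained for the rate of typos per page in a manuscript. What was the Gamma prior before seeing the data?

Gamma(shape=14, rate=10)

Gamma–Poisson conjugacy: posterior shape = α + Σxᵢ, posterior rate = β + n.
So α = 101 − 87 = 14 and β = 27 − 17 = 10.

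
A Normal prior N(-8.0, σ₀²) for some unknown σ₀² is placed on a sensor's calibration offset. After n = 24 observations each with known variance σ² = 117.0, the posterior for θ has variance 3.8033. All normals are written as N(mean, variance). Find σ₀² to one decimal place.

σ₀² = 17.3

For the Normal–Normal model with known σ², precisions add: τ_n = τ₀ + n/σ².
So 1/σ₀² = 1/3.8033 − 24/117.0 = 0.262930 − 0.205128 = 0.057802.
Hence σ₀² = 1/0.057802 ≈ 17.3.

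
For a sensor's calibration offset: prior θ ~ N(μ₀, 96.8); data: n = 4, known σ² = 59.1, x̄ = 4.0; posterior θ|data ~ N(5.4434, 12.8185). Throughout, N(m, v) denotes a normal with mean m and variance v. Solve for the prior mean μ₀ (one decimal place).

With known observation variance, the Normal–Normal posterior has precision τ_n = τ₀ + n/σ² and mean μ_n = (τ₀μ₀ + (n/σ²)x̄)/τ_n.
Here τ₀ = 1/96.8 = 0.010331 and τ_data = 4/59.1 = 0.067682, so τ_n = 0.078013.
Rearranging for μ₀: μ₀ = (μ_n·τ_n − τ_data·x̄)/τ₀ = (5.4434·0.078013 − 0.067682·4.0) / 0.010331 = 0.153928/0.010331 ≈ 14.9.

μ₀ = 14.9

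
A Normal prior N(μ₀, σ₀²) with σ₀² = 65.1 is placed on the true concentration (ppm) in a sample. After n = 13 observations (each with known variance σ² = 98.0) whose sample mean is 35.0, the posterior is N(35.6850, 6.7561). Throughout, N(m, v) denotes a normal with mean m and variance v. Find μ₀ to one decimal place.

μ₀ = 41.6

The posterior mean is a precision-weighted average: μ_n = (τ₀μ₀ + τ_data·x̄)/(τ₀+τ_data), with τ₀=1/σ₀² and τ_data=n/σ².
Here τ₀ = 1/65.1 = 0.015361 and τ_data = 13/98.0 = 0.132653, so τ_n = 0.148014.
Rearranging for μ₀: μ₀ = (μ_n·τ_n − τ_data·x̄)/τ₀ = (35.6850·0.148014 − 0.132653·35.0) / 0.015361 = 0.639025/0.015361 ≈ 41.6.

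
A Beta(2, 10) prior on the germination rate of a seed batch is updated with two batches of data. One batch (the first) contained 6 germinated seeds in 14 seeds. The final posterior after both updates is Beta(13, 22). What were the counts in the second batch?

Because Beta–binomial updating is additive in the counts, the combined data contributed (α_post−α_prior, β_post−β_prior) successes and failures.
Total across both batches: 13−2=11 germinated seeds, 22−10=12 non-germinating seeds.
Subtract the first batch: 11−6=5 germinated seeds and 12−8=4 non-germinating seeds.

5 germinated seeds and 4 non-germinating seeds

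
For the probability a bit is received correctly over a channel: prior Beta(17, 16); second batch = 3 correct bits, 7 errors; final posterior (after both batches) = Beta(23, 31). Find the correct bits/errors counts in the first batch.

Sequential conjugate updates are equivalent to a single update on the pooled data, so total successes = posterior α − prior α and total failures = posterior β − prior β.
Total across both batches: 23−17=6 correct bits, 31−16=15 errors.
Subtract the second batch: 6−3=3 correct bits and 15−7=8 errors.

3 correct bits and 8 errors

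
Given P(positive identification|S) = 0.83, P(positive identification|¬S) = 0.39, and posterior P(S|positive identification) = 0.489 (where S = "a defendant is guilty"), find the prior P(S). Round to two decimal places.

P(S) = 0.31

Bayes' rule in odds form gives O(S|E) = O(S)·[P(E|S)/P(E|¬S)], hence O(S) = O(S|E)/LR.
Posterior odds = 0.489/(1−0.489) = 0.9569. LR = 0.83/0.39 = 2.1282.
Prior odds = 0.9569/2.1282 = 0.4496, so P(S) = 0.4496/(1+0.4496) ≈ 0.31.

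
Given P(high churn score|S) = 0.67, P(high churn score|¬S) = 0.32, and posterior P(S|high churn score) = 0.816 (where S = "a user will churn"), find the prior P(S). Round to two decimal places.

P(S) = 0.68

In odds form, posterior odds = prior odds × likelihood ratio, so prior odds = posterior odds ÷ LR.
Posterior odds = 0.816/(1−0.816) = 4.4348. LR = 0.67/0.32 = 2.0938.
Prior odds = 4.4348/2.0938 = 2.1181, so P(S) = 2.1181/(1+2.1181) ≈ 0.68.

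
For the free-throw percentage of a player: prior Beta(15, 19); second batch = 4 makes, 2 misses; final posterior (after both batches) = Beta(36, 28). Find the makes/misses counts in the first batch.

Because Beta–binomial updating is additive in the counts, the combined data contributed (α_post−α_prior, β_post−β_prior) successes and failures.
Total across both batches: 36−15=21 makes, 28−19=9 misses.
Subtract the second batch: 21−4=17 makes and 9−2=7 misses.

17 makes and 7 misses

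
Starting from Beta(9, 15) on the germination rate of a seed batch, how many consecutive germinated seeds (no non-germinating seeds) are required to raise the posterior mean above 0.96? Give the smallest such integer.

After k germinated seeds and 0 non-germinating seeds the posterior is Beta(9+k, 15), with mean (9+k)/(9+15+k).
Set (9+k)/(24+k) > 0.96 and solve: k > (0.96·24 − 9)/(1 − 0.96) = 351.000.
The smallest integer exceeding 351.000 is 352.

k = 352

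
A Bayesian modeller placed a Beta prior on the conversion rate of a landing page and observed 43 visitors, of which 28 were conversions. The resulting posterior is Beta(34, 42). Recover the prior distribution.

Beta(6, 27)

Under Beta–binomial conjugacy the posterior parameters are (α+s, β+f).
So α = 34 − 28 = 6 and β = 42 − 15 = 27.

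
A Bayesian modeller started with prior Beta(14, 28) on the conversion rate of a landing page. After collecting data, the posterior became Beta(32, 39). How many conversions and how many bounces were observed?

18 conversions and 11 bounces

A Beta(α, β) prior with s successes and f failures in binomial data gives a Beta(α+s, β+f) posterior.
Match parameters: s=32−14=18, f=39−28=11.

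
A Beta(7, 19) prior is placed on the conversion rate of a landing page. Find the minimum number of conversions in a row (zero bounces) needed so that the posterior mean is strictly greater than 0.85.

k = 101

After k conversions and 0 bounces the posterior is Beta(7+k, 19), with mean (7+k)/(7+19+k).
Set (7+k)/(26+k) > 0.85 and solve: k > (0.85·26 − 7)/(1 − 0.85) = 100.667.
The smallest integer exceeding 100.667 is 101, and checking k=101: (108)/(127) = 0.8504 > 0.85.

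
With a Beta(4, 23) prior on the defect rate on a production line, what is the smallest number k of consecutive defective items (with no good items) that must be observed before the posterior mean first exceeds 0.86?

k = 138

After k defective items and 0 good items the posterior is Beta(4+k, 23), with mean (4+k)/(4+23+k).
Set (4+k)/(27+k) > 0.86 and solve: k > (0.86·27 − 4)/(1 − 0.86) = 137.286.
The smallest integer exceeding 137.286 is 138, and checking k=138: (142)/(165) = 0.8606 > 0.86.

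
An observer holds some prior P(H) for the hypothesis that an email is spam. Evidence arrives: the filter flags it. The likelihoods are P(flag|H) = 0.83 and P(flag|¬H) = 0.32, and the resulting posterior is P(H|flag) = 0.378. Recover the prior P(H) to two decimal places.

P(H) = 0.19

Bayes' rule in odds form gives O(H|E) = O(H)·[P(E|H)/P(E|¬H)], hence O(H) = O(H|E)/LR.
Posterior odds = 0.378/(1−0.378) = 0.6077. LR = 0.83/0.32 = 2.5938.
Prior odds = 0.6077/2.5938 = 0.2343, so P(H) = 0.2343/(1+0.2343) ≈ 0.19.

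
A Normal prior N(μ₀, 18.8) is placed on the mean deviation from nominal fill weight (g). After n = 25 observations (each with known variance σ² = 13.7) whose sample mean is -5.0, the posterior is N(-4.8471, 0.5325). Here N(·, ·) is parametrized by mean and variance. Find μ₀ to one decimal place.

μ₀ = 0.4

With known observation variance, the Normal–Normal posterior has precision τ_n = τ₀ + n/σ² and mean μ_n = (τ₀μ₀ + (n/σ²)x̄)/τ_n.
Here τ₀ = 1/18.8 = 0.053191 and τ_data = 25/13.7 = 1.824818, so τ_n = 1.878009.
Rearranging for μ₀: μ₀ = (μ_n·τ_n − τ_data·x̄)/τ₀ = (-4.8471·1.878009 − 1.824818·-5.0) / 0.053191 = 0.021193/0.053191 ≈ 0.4.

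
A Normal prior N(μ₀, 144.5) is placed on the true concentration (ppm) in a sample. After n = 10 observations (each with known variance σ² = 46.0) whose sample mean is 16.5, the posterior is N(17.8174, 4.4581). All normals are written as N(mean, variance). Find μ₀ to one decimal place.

μ₀ = 59.2

The posterior mean is a precision-weighted average: μ_n = (τ₀μ₀ + τ_data·x̄)/(τ₀+τ_data), with τ₀=1/σ₀² and τ_data=n/σ².
Here τ₀ = 1/144.5 = 0.006920 and τ_data = 10/46.0 = 0.217391, so τ_n = 0.224311.
Rearranging for μ₀: μ₀ = (μ_n·τ_n − τ_data·x̄)/τ₀ = (17.8174·0.224311 − 0.217391·16.5) / 0.006920 = 0.409687/0.006920 ≈ 59.2.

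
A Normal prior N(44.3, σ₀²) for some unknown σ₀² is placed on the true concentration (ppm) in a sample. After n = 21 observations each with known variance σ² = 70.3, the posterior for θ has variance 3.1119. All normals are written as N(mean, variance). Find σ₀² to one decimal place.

σ₀² = 44.2

For the Normal–Normal model with known σ², precisions add: τ_n = τ₀ + n/σ².
So 1/σ₀² = 1/3.1119 − 21/70.3 = 0.321347 − 0.298720 = 0.022627.
Hence σ₀² = 1/0.022627 ≈ 44.2.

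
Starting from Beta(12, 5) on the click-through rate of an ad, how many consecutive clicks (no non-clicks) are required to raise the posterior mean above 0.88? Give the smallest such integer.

After k clicks and 0 non-clicks the posterior is Beta(12+k, 5), with mean (12+k)/(12+5+k).
Set (12+k)/(17+k) > 0.88 and solve: k > (0.88·17 − 12)/(1 − 0.88) = 24.667.
The smallest integer exceeding 24.667 is 25, and checking k=25: (37)/(42) = 0.8810 > 0.88.

k = 25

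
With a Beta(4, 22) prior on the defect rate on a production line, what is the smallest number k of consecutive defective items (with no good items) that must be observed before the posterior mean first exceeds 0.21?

After k defective items and 0 good items the posterior is Beta(4+k, 22), with mean (4+k)/(4+22+k).
Set (4+k)/(26+k) > 0.21 and solve: k > (0.21·26 − 4)/(1 − 0.21) = 1.848.
The smallest integer exceeding 1.848 is 2.

k = 2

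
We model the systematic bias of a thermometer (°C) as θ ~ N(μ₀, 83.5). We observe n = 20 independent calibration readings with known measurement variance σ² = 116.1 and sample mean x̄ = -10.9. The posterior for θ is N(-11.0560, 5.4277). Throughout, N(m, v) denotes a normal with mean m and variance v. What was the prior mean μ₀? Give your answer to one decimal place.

With known observation variance, the Normal–Normal posterior has precision τ_n = τ₀ + n/σ² and mean μ_n = (τ₀μ₀ + (n/σ²)x̄)/τ_n.
Here τ₀ = 1/83.5 = 0.011976 and τ_data = 20/116.1 = 0.172265, so τ_n = 0.184241.
Rearranging for μ₀: μ₀ = (μ_n·τ_n − τ_data·x̄)/τ₀ = (-11.0560·0.184241 − 0.172265·-10.9) / 0.011976 = -0.159280/0.011976 ≈ -13.3.

μ₀ = -13.3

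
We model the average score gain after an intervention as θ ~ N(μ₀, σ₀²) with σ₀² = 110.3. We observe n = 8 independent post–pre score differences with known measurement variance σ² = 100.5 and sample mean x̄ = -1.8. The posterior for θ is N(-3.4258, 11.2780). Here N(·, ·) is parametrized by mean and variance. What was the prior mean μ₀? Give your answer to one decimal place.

μ₀ = -17.7

The posterior mean is a precision-weighted average: μ_n = (τ₀μ₀ + τ_data·x̄)/(τ₀+τ_data), with τ₀=1/σ₀² and τ_data=n/σ².
Here τ₀ = 1/110.3 = 0.009066 and τ_data = 8/100.5 = 0.079602, so τ_n = 0.088668.
Rearranging for μ₀: μ₀ = (μ_n·τ_n − τ_data·x̄)/τ₀ = (-3.4258·0.088668 − 0.079602·-1.8) / 0.009066 = -0.160475/0.009066 ≈ -17.7.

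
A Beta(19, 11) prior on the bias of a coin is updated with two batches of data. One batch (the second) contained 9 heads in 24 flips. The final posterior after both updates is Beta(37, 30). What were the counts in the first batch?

9 heads and 4 tails

Sequential conjugate updates are equivalent to a single update on the pooled data, so total successes = posterior α − prior α and total failures = posterior β − prior β.
Total across both batches: 37−19=18 heads, 30−11=19 tails.
Subtract the second batch: 18−9=9 heads and 19−15=4 tails.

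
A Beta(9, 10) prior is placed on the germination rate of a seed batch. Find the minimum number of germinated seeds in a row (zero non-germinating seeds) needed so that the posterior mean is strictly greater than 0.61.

After k germinated seeds and 0 non-germinating seeds the posterior is Beta(9+k, 10), with mean (9+k)/(9+10+k).
Set (9+k)/(19+k) > 0.61 and solve: k > (0.61·19 − 9)/(1 − 0.61) = 6.641.
The smallest integer exceeding 6.641 is 7, and checking k=7: (16)/(26) = 0.6154 > 0.61.

k = 7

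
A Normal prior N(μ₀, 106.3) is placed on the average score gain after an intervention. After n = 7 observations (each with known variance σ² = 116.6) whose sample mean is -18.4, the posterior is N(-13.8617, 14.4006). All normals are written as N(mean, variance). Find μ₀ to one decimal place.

With known observation variance, the Normal–Normal posterior has precision τ_n = τ₀ + n/σ² and mean μ_n = (τ₀μ₀ + (n/σ²)x̄)/τ_n.
Here τ₀ = 1/106.3 = 0.009407 and τ_data = 7/116.6 = 0.060034, so τ_n = 0.069441.
Rearranging for μ₀: μ₀ = (μ_n·τ_n − τ_data·x̄)/τ₀ = (-13.8617·0.069441 − 0.060034·-18.4) / 0.009407 = 0.142055/0.009407 ≈ 15.1.

μ₀ = 15.1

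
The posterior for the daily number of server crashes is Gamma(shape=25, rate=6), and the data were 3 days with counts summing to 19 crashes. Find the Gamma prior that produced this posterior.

Gamma–Poisson conjugacy: posterior shape = α + Σxᵢ, posterior rate = β + n.
So α = 25 − 19 = 6 and β = 6 − 3 = 3.

Gamma(shape=6, rate=3)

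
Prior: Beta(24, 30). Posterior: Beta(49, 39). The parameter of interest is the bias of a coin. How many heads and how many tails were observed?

Beta is conjugate to the binomial likelihood: posterior = Beta(α+s, β+f).
So s = 49 − 24 = 25 and f = 39 − 30 = 9.

25 heads and 9 tails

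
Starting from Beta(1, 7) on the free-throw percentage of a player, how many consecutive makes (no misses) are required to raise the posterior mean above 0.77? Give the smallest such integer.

k = 23

After k makes and 0 misses the posterior is Beta(1+k, 7), with mean (1+k)/(1+7+k).
Set (1+k)/(8+k) > 0.77 and solve: k > (0.77·8 − 1)/(1 − 0.77) = 22.435.
The smallest integer exceeding 22.435 is 23.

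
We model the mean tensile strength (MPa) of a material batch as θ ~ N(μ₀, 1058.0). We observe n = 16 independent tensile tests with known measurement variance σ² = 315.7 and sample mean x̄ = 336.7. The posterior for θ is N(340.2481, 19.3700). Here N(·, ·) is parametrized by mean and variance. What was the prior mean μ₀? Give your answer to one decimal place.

μ₀ = 530.5

The posterior mean is a precision-weighted average: μ_n = (τ₀μ₀ + τ_data·x̄)/(τ₀+τ_data), with τ₀=1/σ₀² and τ_data=n/σ².
Here τ₀ = 1/1058.0 = 0.000945 and τ_data = 16/315.7 = 0.050681, so τ_n = 0.051626.
Rearranging for μ₀: μ₀ = (μ_n·τ_n − τ_data·x̄)/τ₀ = (340.2481·0.051626 − 0.050681·336.7) / 0.000945 = 0.501356/0.000945 ≈ 530.5.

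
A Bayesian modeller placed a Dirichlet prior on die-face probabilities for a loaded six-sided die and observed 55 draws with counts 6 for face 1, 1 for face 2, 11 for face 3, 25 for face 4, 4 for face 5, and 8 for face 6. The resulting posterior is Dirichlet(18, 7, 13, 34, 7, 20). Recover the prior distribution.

For a Dirichlet(α) prior with multinomial counts c, the posterior is Dirichlet(α + c) componentwise.
Subtract each count from the matching posterior parameter: 18−6=12, 7−1=6, 13−11=2, 34−25=9, 7−4=3, 20−8=12.

Dirichlet(12, 6, 2, 9, 3, 12)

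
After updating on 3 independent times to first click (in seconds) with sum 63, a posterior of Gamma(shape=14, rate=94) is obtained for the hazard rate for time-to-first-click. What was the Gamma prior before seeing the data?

Gamma(shape=11, rate=31)

For an exponential likelihood with a Gamma(α, β) prior on the rate, n observations with total T give posterior Gamma(α+n, β+T).
So α = 14 − 3 = 11 and β = 94 − 63 = 31.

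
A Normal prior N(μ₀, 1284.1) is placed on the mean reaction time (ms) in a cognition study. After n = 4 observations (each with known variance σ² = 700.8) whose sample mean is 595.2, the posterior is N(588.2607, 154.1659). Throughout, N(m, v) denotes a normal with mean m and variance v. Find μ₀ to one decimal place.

With known observation variance, the Normal–Normal posterior has precision τ_n = τ₀ + n/σ² and mean μ_n = (τ₀μ₀ + (n/σ²)x̄)/τ_n.
Here τ₀ = 1/1284.1 = 0.000779 and τ_data = 4/700.8 = 0.005708, so τ_n = 0.006487.
Rearranging for μ₀: μ₀ = (μ_n·τ_n − τ_data·x̄)/τ₀ = (588.2607·0.006487 − 0.005708·595.2) / 0.000779 = 0.418646/0.000779 ≈ 537.4.

μ₀ = 537.4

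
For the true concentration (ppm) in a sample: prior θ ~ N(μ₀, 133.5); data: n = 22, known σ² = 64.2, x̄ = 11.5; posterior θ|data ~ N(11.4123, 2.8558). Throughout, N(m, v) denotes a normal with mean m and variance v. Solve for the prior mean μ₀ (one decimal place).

μ₀ = 7.4

With known observation variance, the Normal–Normal posterior has precision τ_n = τ₀ + n/σ² and mean μ_n = (τ₀μ₀ + (n/σ²)x̄)/τ_n.
Here τ₀ = 1/133.5 = 0.007491 and τ_data = 22/64.2 = 0.342679, so τ_n = 0.350170.
Rearranging for μ₀: μ₀ = (μ_n·τ_n − τ_data·x̄)/τ₀ = (11.4123·0.350170 − 0.342679·11.5) / 0.007491 = 0.055437/0.007491 ≈ 7.4.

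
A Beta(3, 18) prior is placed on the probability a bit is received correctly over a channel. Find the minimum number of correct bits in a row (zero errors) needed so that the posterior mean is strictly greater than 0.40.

After k correct bits and 0 errors the posterior is Beta(3+k, 18), with mean (3+k)/(3+18+k).
Set (3+k)/(21+k) > 0.40 and solve: k > (0.40·21 − 3)/(1 − 0.40) = 9.000.
The smallest integer exceeding 9.000 is 10.

k = 10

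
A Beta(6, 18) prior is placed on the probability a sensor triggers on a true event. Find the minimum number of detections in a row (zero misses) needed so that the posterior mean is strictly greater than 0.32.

k = 3

After k detections and 0 misses the posterior is Beta(6+k, 18), with mean (6+k)/(6+18+k).
Set (6+k)/(24+k) > 0.32 and solve: k > (0.32·24 − 6)/(1 − 0.32) = 2.471.
The smallest integer exceeding 2.471 is 3, and checking k=3: (9)/(27) = 0.3333 > 0.32.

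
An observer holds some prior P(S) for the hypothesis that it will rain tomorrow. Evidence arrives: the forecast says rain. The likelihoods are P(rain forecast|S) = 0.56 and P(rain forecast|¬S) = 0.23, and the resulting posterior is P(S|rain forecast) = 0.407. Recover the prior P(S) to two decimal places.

P(S) = 0.22

In odds form, posterior odds = prior odds × likelihood ratio, so prior odds = posterior odds ÷ LR.
Posterior odds = 0.407/(1−0.407) = 0.6863. LR = 0.56/0.23 = 2.4348.
Prior odds = 0.6863/2.4348 = 0.2819, so P(S) = 0.2819/(1+0.2819) ≈ 0.22.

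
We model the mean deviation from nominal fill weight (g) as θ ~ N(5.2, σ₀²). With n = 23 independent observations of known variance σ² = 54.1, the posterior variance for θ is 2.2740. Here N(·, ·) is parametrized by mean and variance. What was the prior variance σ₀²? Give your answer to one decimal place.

σ₀² = 68.4

For the Normal–Normal model with known σ², precisions add: τ_n = τ₀ + n/σ².
So 1/σ₀² = 1/2.2740 − 23/54.1 = 0.439754 − 0.425139 = 0.014615.
Hence σ₀² = 1/0.014615 ≈ 68.4.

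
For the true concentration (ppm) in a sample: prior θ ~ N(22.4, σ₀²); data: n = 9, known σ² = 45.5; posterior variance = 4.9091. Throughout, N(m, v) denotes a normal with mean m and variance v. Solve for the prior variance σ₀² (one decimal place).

σ₀² = 169.5

For the Normal–Normal model with known σ², precisions add: τ_n = τ₀ + n/σ².
So 1/σ₀² = 1/4.9091 − 9/45.5 = 0.203703 − 0.197802 = 0.005901.
Hence σ₀² = 1/0.005901 ≈ 169.5.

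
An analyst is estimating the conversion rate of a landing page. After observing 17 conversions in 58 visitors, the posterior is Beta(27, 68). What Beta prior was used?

Beta is conjugate to the binomial likelihood: posterior = Beta(a+s, b+f).
So a = 27 − 17 = 10 and b = 68 − 41 = 27.

Beta(10, 27)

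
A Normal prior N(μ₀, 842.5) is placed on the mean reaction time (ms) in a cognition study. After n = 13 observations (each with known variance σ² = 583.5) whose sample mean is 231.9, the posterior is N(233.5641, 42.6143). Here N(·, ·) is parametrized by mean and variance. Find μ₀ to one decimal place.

With known observation variance, the Normal–Normal posterior has precision τ_n = τ₀ + n/σ² and mean μ_n = (τ₀μ₀ + (n/σ²)x̄)/τ_n.
Here τ₀ = 1/842.5 = 0.001187 and τ_data = 13/583.5 = 0.022279, so τ_n = 0.023466.
Rearranging for μ₀: μ₀ = (μ_n·τ_n − τ_data·x̄)/τ₀ = (233.5641·0.023466 − 0.022279·231.9) / 0.001187 = 0.314315/0.001187 ≈ 264.8.

μ₀ = 264.8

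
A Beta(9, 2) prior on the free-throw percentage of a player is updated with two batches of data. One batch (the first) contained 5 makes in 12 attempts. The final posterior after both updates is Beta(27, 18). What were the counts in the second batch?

Sequential conjugate updates are equivalent to a single update on the pooled data, so total successes = posterior α − prior α and total failures = posterior β − prior β.
Total across both batches: 27−9=18 makes, 18−2=16 misses.
Subtract the first batch: 18−5=13 makes and 16−7=9 misses.

13 makes and 9 misses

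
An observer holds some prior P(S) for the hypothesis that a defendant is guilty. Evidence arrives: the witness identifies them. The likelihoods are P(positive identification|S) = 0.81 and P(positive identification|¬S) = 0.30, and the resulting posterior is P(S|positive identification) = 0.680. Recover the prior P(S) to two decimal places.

P(S) = 0.44

In odds form, posterior odds = prior odds × likelihood ratio, so prior odds = posterior odds ÷ LR.
Posterior odds = 0.680/(1−0.680) = 2.1250. LR = 0.81/0.30 = 2.7000.
Prior odds = 2.1250/2.7000 = 0.7870, so P(S) = 0.7870/(1+0.7870) ≈ 0.44.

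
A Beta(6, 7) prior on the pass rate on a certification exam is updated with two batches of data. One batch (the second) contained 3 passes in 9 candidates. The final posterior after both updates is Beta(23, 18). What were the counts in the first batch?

14 passes and 5 failures

Sequential conjugate updates are equivalent to a single update on the pooled data, so total successes = posterior α − prior α and total failures = posterior β − prior β.
Total across both batches: 23−6=17 passes, 18−7=11 failures.
Subtract the second batch: 17−3=14 passes and 11−6=5 failures.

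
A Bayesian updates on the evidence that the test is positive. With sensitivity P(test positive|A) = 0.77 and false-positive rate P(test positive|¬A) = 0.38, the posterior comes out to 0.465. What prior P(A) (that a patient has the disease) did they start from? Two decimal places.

P(A) = 0.30

Bayes' rule in odds form gives O(A|E) = O(A)·[P(E|A)/P(E|¬A)], hence O(A) = O(A|E)/LR.
Posterior odds = 0.465/(1−0.465) = 0.8692. LR = 0.77/0.38 = 2.0263.
Prior odds = 0.8692/2.0263 = 0.4290, so P(A) = 0.4290/(1+0.4290) ≈ 0.30.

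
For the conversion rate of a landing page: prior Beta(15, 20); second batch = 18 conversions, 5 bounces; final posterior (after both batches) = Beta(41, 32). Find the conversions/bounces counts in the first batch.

Because Beta–binomial updating is additive in the counts, the combined data contributed (α_post−α_prior, β_post−β_prior) successes and failures.
Total across both batches: 41−15=26 conversions, 32−20=12 bounces.
Subtract the second batch: 26−18=8 conversions and 12−5=7 bounces.

8 conversions and 7 bounces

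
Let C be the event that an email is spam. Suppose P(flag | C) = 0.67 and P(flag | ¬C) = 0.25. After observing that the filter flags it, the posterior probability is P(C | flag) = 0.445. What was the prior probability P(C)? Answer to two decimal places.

P(C) = 0.23

In odds form, posterior odds = prior odds × likelihood ratio, so prior odds = posterior odds ÷ LR.
Posterior odds = 0.445/(1−0.445) = 0.8018. LR = 0.67/0.25 = 2.6800.
Prior odds = 0.8018/2.6800 = 0.2992, so P(C) = 0.2992/(1+0.2992) ≈ 0.23.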